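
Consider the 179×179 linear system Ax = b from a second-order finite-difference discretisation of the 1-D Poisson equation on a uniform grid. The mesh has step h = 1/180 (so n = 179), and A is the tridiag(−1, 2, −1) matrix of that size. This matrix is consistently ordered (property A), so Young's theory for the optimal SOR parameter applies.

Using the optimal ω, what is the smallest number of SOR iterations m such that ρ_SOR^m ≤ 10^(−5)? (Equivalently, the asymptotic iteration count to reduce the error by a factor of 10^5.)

B_J for the 179×179 system has eigenvalues cos(kπ/180); ρ_J = cos(π/180) = 0.9998477.
√(1 − cos²(π/180)) = sin(π/180) ≈ 0.0174524.
ω* = 2 / (1 + 0.0174524) = 2 / 1.0174524 ≈ 1.9656939.
At ω = 1.9656939 every |λ(B_ω)| = ω−1, so ρ_SOR = 0.9656939.
(0.9656939)^m ≤ 10^{−5}  ⇒  m·ln(0.9656939) ≤ −5·ln10  ⇒  m ≥ 329.803  ⇒  m = 330

m = 330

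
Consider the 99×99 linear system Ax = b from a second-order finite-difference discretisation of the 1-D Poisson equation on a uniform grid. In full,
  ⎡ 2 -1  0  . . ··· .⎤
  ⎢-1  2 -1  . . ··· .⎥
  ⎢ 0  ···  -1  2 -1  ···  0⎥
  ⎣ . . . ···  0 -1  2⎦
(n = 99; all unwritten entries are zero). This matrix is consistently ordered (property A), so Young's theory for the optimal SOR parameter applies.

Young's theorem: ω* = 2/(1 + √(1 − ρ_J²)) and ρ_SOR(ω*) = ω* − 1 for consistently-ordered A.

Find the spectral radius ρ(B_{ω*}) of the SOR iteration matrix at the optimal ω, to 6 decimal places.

ρ_SOR = 0.939092

B_J for the 99×99 system has eigenvalues cos(kπ/100); ρ_J = cos(π/100) = 0.999507.
√(1 − cos²(π/100)) = sin(π/100) ≈ 0.0314108.
Young: ω* = 2/(1+√(1−ρ_J²)) = 2/(1+0.0314108) = 2/1.0314108 = 1.939092.
Hence ρ(B_{ω*}) = 1.939092 − 1 = 0.939092.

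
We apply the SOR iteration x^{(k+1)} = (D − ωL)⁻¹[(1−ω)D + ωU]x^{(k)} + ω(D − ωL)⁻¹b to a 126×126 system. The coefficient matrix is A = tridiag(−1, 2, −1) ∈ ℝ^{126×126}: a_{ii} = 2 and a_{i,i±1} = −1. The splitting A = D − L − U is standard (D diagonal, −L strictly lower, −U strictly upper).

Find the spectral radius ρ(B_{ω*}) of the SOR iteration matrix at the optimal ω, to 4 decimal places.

spectrum of D⁻¹(L+U) = {cos(kπ/127) : 1≤k≤126}; ρ_J = cos(π/127) = 0.9997.
√(1−ρ_J²) = |sin(π/127)| = 0.02473
[ω*] 2 ÷ (1 + 0.02473) = 2 ÷ 1.02473 = 1.9517.
Hence ρ(B_{ω*}) = 1.9517 − 1 = 0.9517.

ρ_SOR = 0.9517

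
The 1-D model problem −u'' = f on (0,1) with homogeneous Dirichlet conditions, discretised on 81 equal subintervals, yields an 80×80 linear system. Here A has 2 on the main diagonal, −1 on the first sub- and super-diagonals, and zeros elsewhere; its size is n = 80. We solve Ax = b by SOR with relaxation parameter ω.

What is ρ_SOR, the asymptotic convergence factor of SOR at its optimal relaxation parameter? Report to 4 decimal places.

ρ_SOR = 0.9253

½·tridiag(1,0,1) at n=80: λ_k = cos(kπ/81); max |λ| at k=1 ⇒ ρ_J = cos(π/81) ≈ 0.9992.
root = sin(π/81) = 0.03878  (since 1−cos² = sin²).
ω* = 2/(1+0.03878) = 1.9253
[ρ_SOR] ω* − 1 = 0.9253.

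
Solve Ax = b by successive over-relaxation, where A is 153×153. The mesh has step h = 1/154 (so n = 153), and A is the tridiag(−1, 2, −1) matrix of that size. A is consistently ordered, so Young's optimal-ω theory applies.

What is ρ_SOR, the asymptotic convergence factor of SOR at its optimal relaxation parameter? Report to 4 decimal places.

n=153: λ(B_J) = 1 − λ(A)/2 = cos(kπ/154); k=1 gives ρ_J = 0.9998.
√(1 − cos²(π/154)) = sin(π/154) ≈ 0.02040.
Young: ω* = 2/(1+√(1−ρ_J²)) = 2/(1+0.02040) = 2/1.02040 = 1.9600.
ρ(B_{ω*}) = ω*−1 = 0.9600

ρ_SOR = 0.9600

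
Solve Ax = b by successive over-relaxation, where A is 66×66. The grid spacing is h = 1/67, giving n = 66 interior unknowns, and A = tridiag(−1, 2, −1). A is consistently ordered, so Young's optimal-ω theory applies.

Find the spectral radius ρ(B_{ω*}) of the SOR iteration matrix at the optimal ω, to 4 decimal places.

ρ_SOR = 0.9105

spectrum of D⁻¹(L+U) = {cos(kπ/67) : 1≤k≤66}; ρ_J = cos(π/67) = 0.9989.
root = sin(π/67) = 0.04687  (since 1−cos² = sin²).
ω* = 2/(1+0.04687) = 1.9105
and ρ(B_{ω*}) = 1.9105 − 1 = 0.9105.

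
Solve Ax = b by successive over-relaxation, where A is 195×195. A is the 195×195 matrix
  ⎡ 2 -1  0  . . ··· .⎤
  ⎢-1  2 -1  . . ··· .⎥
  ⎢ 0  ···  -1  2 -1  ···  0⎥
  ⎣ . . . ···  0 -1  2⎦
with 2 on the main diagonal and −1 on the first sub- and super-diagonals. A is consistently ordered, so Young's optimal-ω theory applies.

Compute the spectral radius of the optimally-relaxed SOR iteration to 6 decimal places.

ρ_SOR = 0.968450

ρ_J = max_k |cos(kπ/196)| = cos(π/196) = 0.999872
√(1−ρ_J²) simplifies to sin(π/196) = 0.0160278.
So ω* = 2/1.0160278 = 1.968450 (Young).
ρ_SOR = ω* − 1 ≈ 0.968450.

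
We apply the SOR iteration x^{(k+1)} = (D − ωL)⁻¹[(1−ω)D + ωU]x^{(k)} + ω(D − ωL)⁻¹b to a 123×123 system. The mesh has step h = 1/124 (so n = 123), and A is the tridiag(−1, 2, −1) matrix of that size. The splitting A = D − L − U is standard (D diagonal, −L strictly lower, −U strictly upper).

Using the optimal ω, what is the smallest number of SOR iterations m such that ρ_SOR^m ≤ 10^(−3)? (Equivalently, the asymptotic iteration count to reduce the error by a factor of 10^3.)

With n=123, ρ(Jacobi) = cos(π/124) = 0.9996791.
root = sin(π/124) = 0.0253327  (since 1−cos² = sin²).
ω* = 2/(1+0.0253327) = 1.9505864
[ρ_SOR] ω* − 1 = 0.9505864.
For 3 digits: m = 3·ln10 / (−ln 0.9505864) = 6.90776/0.0506762 = 136.312; round up → m = 137.

m = 137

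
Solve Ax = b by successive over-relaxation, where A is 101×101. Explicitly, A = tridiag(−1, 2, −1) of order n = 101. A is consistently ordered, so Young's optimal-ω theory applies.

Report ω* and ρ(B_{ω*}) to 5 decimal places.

[ρ_J] n=101: ρ(B_J) = cos(π/(n+1)) = cos(π/102) = 0.99953.
√(1−ρ_J²) = |sin(π/102)| = 0.030795
Young: ω* = 2/(1+√(1−ρ_J²)) = 2/(1+0.030795) = 2/1.030795 = 1.94025.
[ρ_SOR] ω* − 1 = 0.94025.

ω* = 1.94025, ρ_SOR = 0.94025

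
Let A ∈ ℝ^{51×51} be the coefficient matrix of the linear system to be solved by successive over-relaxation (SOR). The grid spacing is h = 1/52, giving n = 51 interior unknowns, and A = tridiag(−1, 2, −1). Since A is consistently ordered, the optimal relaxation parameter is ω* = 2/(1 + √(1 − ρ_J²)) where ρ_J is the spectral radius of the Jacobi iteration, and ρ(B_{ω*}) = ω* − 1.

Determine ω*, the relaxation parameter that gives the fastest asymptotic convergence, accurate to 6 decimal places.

[ρ_J] n=51: ρ(B_J) = cos(π/(n+1)) = cos(π/52) = 0.998176.
√(1−ρ_J²) simplifies to sin(π/52) = 0.0603785.
ω* = 2/(1 + 0.0603785) = 2/1.0603785 = 1.886119.
At ω = 1.886119 every |λ(B_ω)| = ω−1, so ρ_SOR = 0.886119.

ω* = 1.886119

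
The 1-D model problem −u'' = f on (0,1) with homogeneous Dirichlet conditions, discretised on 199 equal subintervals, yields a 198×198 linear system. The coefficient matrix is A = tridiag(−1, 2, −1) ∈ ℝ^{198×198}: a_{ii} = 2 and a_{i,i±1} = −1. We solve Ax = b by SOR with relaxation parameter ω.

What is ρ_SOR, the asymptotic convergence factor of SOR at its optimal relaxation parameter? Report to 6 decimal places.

ρ_J = max_k |cos(kπ/199)| = cos(π/199) = 0.999875
1 − cos²(π/199) = sin²(π/199) ⇒ √(1−ρ_J²) = sin(π/199) = 0.0157862.
So ω* = 2/1.0157862 = 1.968918 (Young).
ρ(B_{ω*}) = ω*−1 = 0.968918

ρ_SOR = 0.968918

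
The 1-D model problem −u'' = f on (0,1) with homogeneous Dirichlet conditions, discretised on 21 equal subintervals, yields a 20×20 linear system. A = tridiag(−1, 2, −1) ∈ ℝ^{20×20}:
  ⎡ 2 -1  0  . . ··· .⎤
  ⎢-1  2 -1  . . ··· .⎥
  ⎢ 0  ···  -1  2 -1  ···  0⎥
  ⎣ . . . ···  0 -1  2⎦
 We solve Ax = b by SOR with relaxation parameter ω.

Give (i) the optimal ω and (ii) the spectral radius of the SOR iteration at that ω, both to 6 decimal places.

ω* = 1.740580, ρ_SOR = 0.740580

n=20: λ(B_J) = 1 − λ(A)/2 = cos(kπ/21); k=1 gives ρ_J = 0.988831.
1 − cos²(π/21) = sin²(π/21) ⇒ √(1−ρ_J²) = sin(π/21) = 0.1490423.
ω* = 2 / (1 + 0.1490423) = 2 / 1.1490423 ≈ 1.740580.
ρ_SOR = ω* − 1 ≈ 0.740580.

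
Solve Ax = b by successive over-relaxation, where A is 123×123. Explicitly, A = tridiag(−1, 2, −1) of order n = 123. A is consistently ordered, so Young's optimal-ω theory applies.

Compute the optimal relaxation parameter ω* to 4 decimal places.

B_J for the 123×123 system has eigenvalues cos(kπ/124); ρ_J = cos(π/124) = 0.9997.
root = sin(π/124) = 0.02533  (since 1−cos² = sin²).
Young: ω* = 2/(1+√(1−ρ_J²)) = 2/(1+0.02533) = 2/1.02533 = 1.9506.
ρ(B_{ω*}) = ω*−1 = 0.9506

ω* = 1.9506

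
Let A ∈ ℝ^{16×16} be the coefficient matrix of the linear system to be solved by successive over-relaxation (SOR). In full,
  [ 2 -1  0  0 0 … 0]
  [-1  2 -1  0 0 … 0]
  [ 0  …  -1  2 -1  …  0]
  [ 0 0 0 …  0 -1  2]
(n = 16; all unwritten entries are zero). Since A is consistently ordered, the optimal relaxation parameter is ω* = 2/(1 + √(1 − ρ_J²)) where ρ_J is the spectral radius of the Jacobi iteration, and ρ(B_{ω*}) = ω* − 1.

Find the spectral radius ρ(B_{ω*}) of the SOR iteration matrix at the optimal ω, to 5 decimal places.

[ρ_J] n=16: ρ(B_J) = cos(π/(n+1)) = cos(π/17) = 0.98297.
root = sin(π/17) = 0.183750  (since 1−cos² = sin²).
Young: ω* = 2/(1+√(1−ρ_J²)) = 2/(1+0.183750) = 2/1.183750 = 1.68955.
At ω = 1.68955 every |λ(B_ω)| = ω−1, so ρ_SOR = 0.68955.

ρ_SOR = 0.68955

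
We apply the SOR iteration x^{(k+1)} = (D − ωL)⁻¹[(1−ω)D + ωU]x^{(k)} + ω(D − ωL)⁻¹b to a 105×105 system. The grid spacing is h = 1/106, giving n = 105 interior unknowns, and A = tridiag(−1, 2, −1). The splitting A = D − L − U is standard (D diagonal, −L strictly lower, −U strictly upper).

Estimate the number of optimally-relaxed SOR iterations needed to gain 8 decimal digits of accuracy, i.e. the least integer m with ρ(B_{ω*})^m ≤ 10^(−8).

½·tridiag(1,0,1) at n=105: λ_k = cos(kπ/106); max |λ| at k=1 ⇒ ρ_J = cos(π/106) ≈ 0.9995608.
√(1−ρ_J²) = |sin(π/106)| = 0.0296333
Then 2/(1+√(1−ρ_J²)) = 2/(1+0.0296333); ω* = 2/1.0296333 = 1.9424391.
and ρ(B_{ω*}) = 1.9424391 − 1 = 0.9424391.
m ≥ 8·ln10 / (−ln 0.9424391) = 310.720; smallest integer m = 311.

m = 311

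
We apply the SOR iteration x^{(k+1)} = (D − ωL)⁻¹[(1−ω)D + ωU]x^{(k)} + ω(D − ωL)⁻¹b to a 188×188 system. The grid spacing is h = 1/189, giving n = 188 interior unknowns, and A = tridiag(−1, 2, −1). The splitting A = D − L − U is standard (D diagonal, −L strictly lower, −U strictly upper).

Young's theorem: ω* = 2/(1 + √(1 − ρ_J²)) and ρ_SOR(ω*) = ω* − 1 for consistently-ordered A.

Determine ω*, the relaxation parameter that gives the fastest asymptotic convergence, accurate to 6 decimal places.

ω* = 1.967301

[ρ_J] n=188: ρ(B_J) = cos(π/(n+1)) = cos(π/189) = 0.999862.
√(1−ρ_J²) = |sin(π/189)| = 0.0166214
ω* = 2/(1+0.0166214) = 1.967301
At ω = 1.967301 every |λ(B_ω)| = ω−1, so ρ_SOR = 0.967301.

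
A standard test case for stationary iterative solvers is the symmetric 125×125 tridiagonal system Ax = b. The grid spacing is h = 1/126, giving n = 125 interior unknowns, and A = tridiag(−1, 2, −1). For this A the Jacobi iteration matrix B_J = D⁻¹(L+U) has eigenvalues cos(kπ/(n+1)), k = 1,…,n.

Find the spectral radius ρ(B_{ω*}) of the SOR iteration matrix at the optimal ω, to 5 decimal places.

[ρ_J] n=125: ρ(B_J) = cos(π/(n+1)) = cos(π/126) = 0.99969.
√(1−ρ_J²) simplifies to sin(π/126) = 0.024931.
ω* = 2/(1 + 0.024931) = 2/1.024931 = 1.95135.
At ω = 1.95135 every |λ(B_ω)| = ω−1, so ρ_SOR = 0.95135.

ρ_SOR = 0.95135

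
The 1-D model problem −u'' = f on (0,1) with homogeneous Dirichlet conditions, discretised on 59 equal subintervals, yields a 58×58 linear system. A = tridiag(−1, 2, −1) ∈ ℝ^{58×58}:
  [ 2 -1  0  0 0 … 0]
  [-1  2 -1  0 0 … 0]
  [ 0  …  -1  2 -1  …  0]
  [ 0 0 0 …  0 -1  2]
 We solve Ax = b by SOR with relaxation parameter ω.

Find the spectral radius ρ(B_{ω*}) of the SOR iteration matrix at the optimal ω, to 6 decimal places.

n=58: λ(B_J) = 1 − λ(A)/2 = cos(kπ/59); k=1 gives ρ_J = 0.998583.
√(1−ρ_J²) simplifies to sin(π/59) = 0.0532222.
So ω* = 2/1.0532222 = 1.898935 (Young).
ρ(B_{ω*}) = ω*−1 = 0.898935

ρ_SOR = 0.898935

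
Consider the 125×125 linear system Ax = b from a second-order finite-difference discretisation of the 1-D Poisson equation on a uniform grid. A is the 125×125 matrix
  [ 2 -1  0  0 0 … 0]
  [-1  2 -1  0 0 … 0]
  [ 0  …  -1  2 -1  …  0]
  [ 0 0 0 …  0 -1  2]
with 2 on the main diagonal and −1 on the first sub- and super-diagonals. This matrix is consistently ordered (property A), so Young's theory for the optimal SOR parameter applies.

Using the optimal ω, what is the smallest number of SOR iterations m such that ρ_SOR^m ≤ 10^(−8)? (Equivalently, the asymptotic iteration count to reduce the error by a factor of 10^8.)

m = 370

ρ_J = max_k |cos(kπ/126)| = cos(π/126) = 0.9996892
√(1−ρ_J²) simplifies to sin(π/126) = 0.0249307.
Then 2/(1+√(1−ρ_J²)) = 2/(1+0.0249307); ω* = 2/1.0249307 = 1.9513514.
ρ(B_{ω*}) = ω*−1 = 0.9513514
For 8 digits: m = 8·ln10 / (−ln 0.9513514) = 18.4207/0.0498718 = 369.361; round up → m = 370.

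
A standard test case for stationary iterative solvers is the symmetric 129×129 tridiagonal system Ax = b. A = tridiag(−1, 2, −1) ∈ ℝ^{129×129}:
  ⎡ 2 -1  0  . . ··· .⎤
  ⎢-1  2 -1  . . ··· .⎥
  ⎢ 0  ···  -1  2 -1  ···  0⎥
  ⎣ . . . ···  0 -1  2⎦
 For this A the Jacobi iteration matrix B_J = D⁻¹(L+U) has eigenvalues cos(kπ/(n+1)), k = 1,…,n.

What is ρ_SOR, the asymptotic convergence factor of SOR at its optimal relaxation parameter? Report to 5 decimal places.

n=129: λ(B_J) = 1 − λ(A)/2 = cos(kπ/130); k=1 gives ρ_J = 0.99971.
√(1 − cos²(π/130)) = sin(π/130) ≈ 0.024164.
Then 2/(1+√(1−ρ_J²)) = 2/(1+0.024164); ω* = 2/1.024164 = 1.95281.
Hence ρ(B_{ω*}) = 1.95281 − 1 = 0.95281.

ρ_SOR = 0.95281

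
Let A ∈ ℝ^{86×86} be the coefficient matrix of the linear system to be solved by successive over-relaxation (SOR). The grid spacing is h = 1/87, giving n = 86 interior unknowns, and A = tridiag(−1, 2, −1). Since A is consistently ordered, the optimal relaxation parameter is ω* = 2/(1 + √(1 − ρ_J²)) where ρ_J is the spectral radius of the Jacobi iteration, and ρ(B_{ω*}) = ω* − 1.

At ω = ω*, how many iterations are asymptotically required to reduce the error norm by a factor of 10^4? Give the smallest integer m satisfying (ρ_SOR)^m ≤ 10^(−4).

m = 128

[ρ_J] n=86: ρ(B_J) = cos(π/(n+1)) = cos(π/87) = 0.9993481.
√(1−ρ_J²) = |sin(π/87)| = 0.0361024
ω* = 2/(1+0.0361024) = 1.9303111
ρ(B_{ω*}) = ω*−1 = 0.9303111
Need (0.9303111)^m ≤ 10^(−4): m ≥ 4·ln10/|ln 0.9303111| = 9.21034/0.0722362 = 127.503 ⇒ m = 128.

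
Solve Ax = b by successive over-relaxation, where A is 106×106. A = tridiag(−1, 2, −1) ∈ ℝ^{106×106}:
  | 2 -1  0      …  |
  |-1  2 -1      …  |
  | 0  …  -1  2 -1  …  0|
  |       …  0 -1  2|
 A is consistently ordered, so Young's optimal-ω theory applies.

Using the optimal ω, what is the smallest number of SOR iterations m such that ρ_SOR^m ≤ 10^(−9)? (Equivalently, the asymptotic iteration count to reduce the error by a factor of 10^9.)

m = 353

spectrum of D⁻¹(L+U) = {cos(kπ/107) : 1≤k≤106}; ρ_J = cos(π/107) = 0.9995690.
1 − cos²(π/107) = sin²(π/107) ⇒ √(1−ρ_J²) = sin(π/107) = 0.0293565.
ω* = 2/(1+0.0293565) = 1.9429615
ρ_SOR = ω* − 1 = 1.9429615 − 1 = 0.9429615.
9·ln10 = 20.7233; −ln(0.9429615) = 0.0587298; m = ⌈20.7233/0.0587298⌉ = ⌈352.858⌉ = 353.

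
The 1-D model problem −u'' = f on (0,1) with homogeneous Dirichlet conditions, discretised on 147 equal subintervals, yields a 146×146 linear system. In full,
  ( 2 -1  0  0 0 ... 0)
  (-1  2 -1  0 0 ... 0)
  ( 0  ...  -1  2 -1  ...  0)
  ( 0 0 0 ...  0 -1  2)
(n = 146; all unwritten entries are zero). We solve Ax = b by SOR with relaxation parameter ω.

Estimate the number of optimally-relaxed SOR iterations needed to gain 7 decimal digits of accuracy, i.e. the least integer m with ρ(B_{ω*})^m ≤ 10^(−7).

m = 378

[ρ_J] n=146: ρ(B_J) = cos(π/(n+1)) = cos(π/147) = 0.9997716.
√(1−ρ_J²) = |sin(π/147)| = 0.0213698
ω* = 2/(1+0.0213698) = 1.9581546
and ρ(B_{ω*}) = 1.9581546 − 1 = 0.9581546.
For 7 digits: m = 7·ln10 / (−ln 0.9581546) = 16.1181/0.0427461 = 377.066; round up → m = 378.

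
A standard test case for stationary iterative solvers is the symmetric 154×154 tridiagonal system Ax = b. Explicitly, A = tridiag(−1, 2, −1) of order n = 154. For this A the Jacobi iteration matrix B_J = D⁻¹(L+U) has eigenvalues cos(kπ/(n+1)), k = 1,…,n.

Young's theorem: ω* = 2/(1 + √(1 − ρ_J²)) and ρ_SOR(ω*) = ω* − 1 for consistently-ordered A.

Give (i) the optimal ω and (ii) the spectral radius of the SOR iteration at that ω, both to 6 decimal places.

ω* = 1.960271, ρ_SOR = 0.960271

[ρ_J] n=154: ρ(B_J) = cos(π/(n+1)) = cos(π/155) = 0.999795.
√(1−ρ_J²) simplifies to sin(π/155) = 0.0202670.
[ω*] 2 ÷ (1 + 0.0202670) = 2 ÷ 1.0202670 = 1.960271.
ρ_SOR = ω* − 1 = 1.960271 − 1 = 0.960271.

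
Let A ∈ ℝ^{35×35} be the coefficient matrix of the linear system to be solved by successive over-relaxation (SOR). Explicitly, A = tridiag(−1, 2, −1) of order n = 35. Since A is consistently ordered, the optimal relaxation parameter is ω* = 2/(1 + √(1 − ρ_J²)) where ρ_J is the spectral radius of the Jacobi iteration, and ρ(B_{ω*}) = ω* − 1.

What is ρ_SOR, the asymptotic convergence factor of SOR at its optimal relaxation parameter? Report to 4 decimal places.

ρ_J = max_k |cos(kπ/36)| = cos(π/36) = 0.9962
1 − cos²(π/36) = sin²(π/36) ⇒ √(1−ρ_J²) = sin(π/36) = 0.08716.
ω* = 2 / (1 + 0.08716) = 2 / 1.08716 ≈ 1.8397.
ρ_SOR = ω* − 1 = 1.8397 − 1 = 0.8397.

ρ_SOR = 0.8397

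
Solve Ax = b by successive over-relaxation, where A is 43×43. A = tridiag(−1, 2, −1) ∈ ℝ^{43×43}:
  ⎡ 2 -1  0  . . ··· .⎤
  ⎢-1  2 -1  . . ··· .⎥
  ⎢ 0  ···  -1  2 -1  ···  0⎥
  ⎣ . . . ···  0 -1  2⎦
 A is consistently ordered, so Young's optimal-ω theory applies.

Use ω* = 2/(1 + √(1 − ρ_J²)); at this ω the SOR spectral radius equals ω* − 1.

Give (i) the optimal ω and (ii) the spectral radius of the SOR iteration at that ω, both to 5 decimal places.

With n=43, ρ(Jacobi) = cos(π/44) = 0.99745.
√(1−ρ_J²) simplifies to sin(π/44) = 0.071339.
Young: ω* = 2/(1+√(1−ρ_J²)) = 2/(1+0.071339) = 2/1.071339 = 1.86682.
and ρ(B_{ω*}) = 1.86682 − 1 = 0.86682.

ω* = 1.86682, ρ_SOR = 0.86682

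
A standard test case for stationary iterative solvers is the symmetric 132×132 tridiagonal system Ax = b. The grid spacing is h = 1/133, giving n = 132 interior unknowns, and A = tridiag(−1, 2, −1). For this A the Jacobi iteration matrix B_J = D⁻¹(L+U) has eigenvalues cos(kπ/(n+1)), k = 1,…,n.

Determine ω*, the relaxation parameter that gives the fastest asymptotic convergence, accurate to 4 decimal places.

[ρ_J] n=132: ρ(B_J) = cos(π/(n+1)) = cos(π/133) = 0.9997.
√(1−ρ_J²) simplifies to sin(π/133) = 0.02362.
Young: ω* = 2/(1+√(1−ρ_J²)) = 2/(1+0.02362) = 2/1.02362 = 1.9539.
Hence ρ(B_{ω*}) = 1.9539 − 1 = 0.9539.

ω* = 1.9539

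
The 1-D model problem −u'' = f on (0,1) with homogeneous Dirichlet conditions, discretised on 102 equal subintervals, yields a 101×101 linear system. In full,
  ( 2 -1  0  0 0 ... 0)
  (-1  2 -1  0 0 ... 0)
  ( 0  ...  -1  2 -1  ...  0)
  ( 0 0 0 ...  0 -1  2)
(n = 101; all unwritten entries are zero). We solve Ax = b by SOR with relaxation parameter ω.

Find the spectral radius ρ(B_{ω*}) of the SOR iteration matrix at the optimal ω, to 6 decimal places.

ρ_SOR = 0.940250

½·tridiag(1,0,1) at n=101: λ_k = cos(kπ/102); max |λ| at k=1 ⇒ ρ_J = cos(π/102) ≈ 0.999526.
√(1−ρ_J²) = |sin(π/102)| = 0.0307951
Then 2/(1+√(1−ρ_J²)) = 2/(1+0.0307951); ω* = 2/1.0307951 = 1.940250.
ρ_SOR = ω* − 1 ≈ 0.940250.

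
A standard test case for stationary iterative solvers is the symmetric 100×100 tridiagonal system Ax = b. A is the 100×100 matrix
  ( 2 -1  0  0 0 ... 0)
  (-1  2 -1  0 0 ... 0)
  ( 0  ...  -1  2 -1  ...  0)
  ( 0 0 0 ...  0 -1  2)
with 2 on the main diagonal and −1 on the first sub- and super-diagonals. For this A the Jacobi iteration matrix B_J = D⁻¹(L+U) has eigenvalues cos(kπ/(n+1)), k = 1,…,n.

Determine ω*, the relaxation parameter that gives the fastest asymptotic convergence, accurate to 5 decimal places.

ω* = 1.93968

B_J for the 100×100 system has eigenvalues cos(kπ/101); ρ_J = cos(π/101) = 0.99952.
√(1 − cos²(π/101)) = sin(π/101) ≈ 0.031100.
Then 2/(1+√(1−ρ_J²)) = 2/(1+0.031100); ω* = 2/1.031100 = 1.93968.
Hence ρ(B_{ω*}) = 1.93968 − 1 = 0.93968.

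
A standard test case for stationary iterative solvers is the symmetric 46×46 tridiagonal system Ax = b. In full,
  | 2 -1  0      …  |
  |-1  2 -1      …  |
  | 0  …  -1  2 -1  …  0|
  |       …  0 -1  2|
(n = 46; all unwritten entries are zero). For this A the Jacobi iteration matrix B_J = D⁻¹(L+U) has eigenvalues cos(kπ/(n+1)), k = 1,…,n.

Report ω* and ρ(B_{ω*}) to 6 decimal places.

ω* = 1.874779, ρ_SOR = 0.874779

½·tridiag(1,0,1) at n=46: λ_k = cos(kπ/47); max |λ| at k=1 ⇒ ρ_J = cos(π/47) ≈ 0.997767.
√(1 − cos²(π/47)) = sin(π/47) ≈ 0.0667926.
ω* = 2/(1 + 0.0667926) = 2/1.0667926 = 1.874779.
[ρ_SOR] ω* − 1 = 0.874779.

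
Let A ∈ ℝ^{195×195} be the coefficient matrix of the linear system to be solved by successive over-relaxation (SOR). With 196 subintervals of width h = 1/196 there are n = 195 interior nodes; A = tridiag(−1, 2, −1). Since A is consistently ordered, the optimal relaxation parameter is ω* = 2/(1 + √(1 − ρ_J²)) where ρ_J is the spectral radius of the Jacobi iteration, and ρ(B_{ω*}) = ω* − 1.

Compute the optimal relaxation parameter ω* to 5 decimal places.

ω* = 1.96845

spectrum of D⁻¹(L+U) = {cos(kπ/196) : 1≤k≤195}; ρ_J = cos(π/196) = 0.99987.
root = sin(π/196) = 0.016028  (since 1−cos² = sin²).
ω* = 2/(1+0.016028) = 1.96845
[ρ_SOR] ω* − 1 = 0.96845.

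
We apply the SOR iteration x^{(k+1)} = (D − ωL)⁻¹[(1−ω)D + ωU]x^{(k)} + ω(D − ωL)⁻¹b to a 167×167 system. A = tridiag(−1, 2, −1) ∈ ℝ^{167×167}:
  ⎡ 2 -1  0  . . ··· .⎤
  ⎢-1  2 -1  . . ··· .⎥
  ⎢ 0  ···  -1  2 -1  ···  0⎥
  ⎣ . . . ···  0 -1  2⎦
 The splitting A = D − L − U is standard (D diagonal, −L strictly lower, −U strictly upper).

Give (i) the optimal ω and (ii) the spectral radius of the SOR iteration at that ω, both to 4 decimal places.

ω* = 1.9633, ρ_SOR = 0.9633

spectrum of D⁻¹(L+U) = {cos(kπ/168) : 1≤k≤167}; ρ_J = cos(π/168) = 0.9998.
√(1−ρ_J²) = |sin(π/168)| = 0.01870
ω* = 2/(1 + 0.01870) = 2/1.01870 = 1.9633.
ρ_SOR = ω* − 1 = 1.9633 − 1 = 0.9633.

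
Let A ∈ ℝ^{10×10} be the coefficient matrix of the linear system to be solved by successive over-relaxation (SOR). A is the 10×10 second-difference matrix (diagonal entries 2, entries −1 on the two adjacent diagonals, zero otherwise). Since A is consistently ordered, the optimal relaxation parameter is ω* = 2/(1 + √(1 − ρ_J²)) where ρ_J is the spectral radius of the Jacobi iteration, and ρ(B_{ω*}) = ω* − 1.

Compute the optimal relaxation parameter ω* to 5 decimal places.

With n=10, ρ(Jacobi) = cos(π/11) = 0.95949.
root = sin(π/11) = 0.281733  (since 1−cos² = sin²).
So ω* = 2/1.281733 = 1.56039 (Young).
and ρ(B_{ω*}) = 1.56039 − 1 = 0.56039.

ω* = 1.56039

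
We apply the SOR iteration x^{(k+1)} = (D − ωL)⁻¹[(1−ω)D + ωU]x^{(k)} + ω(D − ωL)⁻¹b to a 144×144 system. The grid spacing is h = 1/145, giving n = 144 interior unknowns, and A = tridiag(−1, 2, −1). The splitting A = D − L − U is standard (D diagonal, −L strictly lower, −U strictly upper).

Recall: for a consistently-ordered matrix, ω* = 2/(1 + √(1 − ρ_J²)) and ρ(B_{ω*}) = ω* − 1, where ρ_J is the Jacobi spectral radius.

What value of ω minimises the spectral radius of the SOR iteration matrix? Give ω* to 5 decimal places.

spectrum of D⁻¹(L+U) = {cos(kπ/145) : 1≤k≤144}; ρ_J = cos(π/145) = 0.99977.
1 − cos²(π/145) = sin²(π/145) ⇒ √(1−ρ_J²) = sin(π/145) = 0.021664.
ω* = 2/(1+0.021664) = 1.95759
ρ_SOR = ω* − 1 ≈ 0.95759.

ω* = 1.95759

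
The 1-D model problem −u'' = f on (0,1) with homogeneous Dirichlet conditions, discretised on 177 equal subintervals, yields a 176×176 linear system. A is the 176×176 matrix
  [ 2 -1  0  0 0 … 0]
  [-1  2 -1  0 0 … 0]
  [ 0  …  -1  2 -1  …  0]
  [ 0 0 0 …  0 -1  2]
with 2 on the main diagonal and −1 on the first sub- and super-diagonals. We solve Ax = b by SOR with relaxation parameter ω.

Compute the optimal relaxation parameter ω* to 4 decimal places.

ω* = 1.9651

[ρ_J] n=176: ρ(B_J) = cos(π/(n+1)) = cos(π/177) = 0.9998.
√(1−ρ_J²) simplifies to sin(π/177) = 0.01775.
ω* = 2/(1+0.01775) = 1.9651
and ρ(B_{ω*}) = 1.9651 − 1 = 0.9651.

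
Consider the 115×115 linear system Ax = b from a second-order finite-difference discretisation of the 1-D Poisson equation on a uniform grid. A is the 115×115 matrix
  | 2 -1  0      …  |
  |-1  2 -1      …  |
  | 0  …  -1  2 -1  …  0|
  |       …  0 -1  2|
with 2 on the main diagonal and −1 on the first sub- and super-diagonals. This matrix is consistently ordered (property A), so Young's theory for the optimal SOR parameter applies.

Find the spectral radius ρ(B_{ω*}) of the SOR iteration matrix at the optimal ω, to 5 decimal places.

n=115: λ(B_J) = 1 − λ(A)/2 = cos(kπ/116); k=1 gives ρ_J = 0.99963.
root = sin(π/116) = 0.027079  (since 1−cos² = sin²).
ω* = 2 / (1 + 0.027079) = 2 / 1.027079 ≈ 1.94727.
ρ_SOR = ω* − 1 = 1.94727 − 1 = 0.94727.

ρ_SOR = 0.94727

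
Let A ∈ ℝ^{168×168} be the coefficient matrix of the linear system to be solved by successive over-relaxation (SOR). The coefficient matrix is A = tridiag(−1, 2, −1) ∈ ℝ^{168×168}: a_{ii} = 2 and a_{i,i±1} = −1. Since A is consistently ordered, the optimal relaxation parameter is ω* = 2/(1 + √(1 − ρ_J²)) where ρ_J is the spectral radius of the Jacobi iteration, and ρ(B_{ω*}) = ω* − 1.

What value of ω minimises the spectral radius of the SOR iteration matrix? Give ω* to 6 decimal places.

n=168: λ(B_J) = 1 − λ(A)/2 = cos(kπ/169); k=1 gives ρ_J = 0.999827.
√(1 − cos²(π/169)) = sin(π/169) ≈ 0.0185882.
[ω*] 2 ÷ (1 + 0.0185882) = 2 ÷ 1.0185882 = 1.963502.
ρ_SOR = ω* − 1 ≈ 0.963502.

ω* = 1.963502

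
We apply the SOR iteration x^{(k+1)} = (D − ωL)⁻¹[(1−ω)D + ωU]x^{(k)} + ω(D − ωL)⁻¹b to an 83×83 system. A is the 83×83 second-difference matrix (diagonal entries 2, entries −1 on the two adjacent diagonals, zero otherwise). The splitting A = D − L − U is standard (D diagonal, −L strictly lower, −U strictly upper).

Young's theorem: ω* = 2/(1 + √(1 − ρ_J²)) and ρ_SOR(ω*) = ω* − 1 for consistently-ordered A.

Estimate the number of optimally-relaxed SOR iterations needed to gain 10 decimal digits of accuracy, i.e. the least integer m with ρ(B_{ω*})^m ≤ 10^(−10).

m = 308

½·tridiag(1,0,1) at n=83: λ_k = cos(kπ/84); max |λ| at k=1 ⇒ ρ_J = cos(π/84) ≈ 0.9993007.
√(1−ρ_J²) = |sin(π/84)| = 0.0373912
ω* = 2/(1+0.0373912) = 1.9279130
At ω = 1.9279130 every |λ(B_ω)| = ω−1, so ρ_SOR = 0.9279130.
For 10 digits: m = 10·ln10 / (−ln 0.9279130) = 23.0259/0.0748173 = 307.762; round up → m = 308.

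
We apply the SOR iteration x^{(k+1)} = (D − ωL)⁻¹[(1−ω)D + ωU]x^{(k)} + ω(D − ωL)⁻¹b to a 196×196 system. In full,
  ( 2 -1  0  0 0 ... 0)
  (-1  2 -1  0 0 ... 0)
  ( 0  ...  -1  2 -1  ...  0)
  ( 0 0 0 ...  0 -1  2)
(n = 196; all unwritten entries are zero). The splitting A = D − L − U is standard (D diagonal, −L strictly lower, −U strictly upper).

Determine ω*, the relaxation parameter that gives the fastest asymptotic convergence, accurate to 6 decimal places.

ω* = 1.968608

ρ_J = max_k |cos(kπ/197)| = cos(π/197) = 0.999873
1 − cos²(π/197) = sin²(π/197) ⇒ √(1−ρ_J²) = sin(π/197) = 0.0159465.
[ω*] 2 ÷ (1 + 0.0159465) = 2 ÷ 1.0159465 = 1.968608.
Hence ρ(B_{ω*}) = 1.968608 − 1 = 0.968608.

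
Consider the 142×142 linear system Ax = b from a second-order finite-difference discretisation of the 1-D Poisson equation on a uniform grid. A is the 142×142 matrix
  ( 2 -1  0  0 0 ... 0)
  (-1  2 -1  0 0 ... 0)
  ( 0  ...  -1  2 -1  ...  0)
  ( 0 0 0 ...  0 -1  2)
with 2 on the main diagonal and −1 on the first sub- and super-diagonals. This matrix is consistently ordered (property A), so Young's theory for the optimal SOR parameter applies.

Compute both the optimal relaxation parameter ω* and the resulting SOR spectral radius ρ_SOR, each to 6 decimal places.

ω* = 1.957010, ρ_SOR = 0.957010

n=142: λ(B_J) = 1 − λ(A)/2 = cos(kπ/143); k=1 gives ρ_J = 0.999759.
√(1−ρ_J²) simplifies to sin(π/143) = 0.0219674.
Then 2/(1+√(1−ρ_J²)) = 2/(1+0.0219674); ω* = 2/1.0219674 = 1.957010.
ρ_SOR = ω* − 1 = 1.957010 − 1 = 0.957010.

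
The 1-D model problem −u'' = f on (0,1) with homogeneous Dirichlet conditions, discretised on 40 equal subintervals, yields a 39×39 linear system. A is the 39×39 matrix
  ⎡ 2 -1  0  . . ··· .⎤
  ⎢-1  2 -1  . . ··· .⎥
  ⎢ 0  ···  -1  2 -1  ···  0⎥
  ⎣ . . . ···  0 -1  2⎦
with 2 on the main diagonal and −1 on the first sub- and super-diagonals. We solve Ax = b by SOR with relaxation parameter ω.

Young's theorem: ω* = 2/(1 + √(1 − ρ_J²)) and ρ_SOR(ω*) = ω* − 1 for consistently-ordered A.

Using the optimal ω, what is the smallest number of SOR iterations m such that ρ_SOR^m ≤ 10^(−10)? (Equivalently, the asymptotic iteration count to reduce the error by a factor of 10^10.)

spectrum of D⁻¹(L+U) = {cos(kπ/40) : 1≤k≤39}; ρ_J = cos(π/40) = 0.9969173.
1 − cos²(π/40) = sin²(π/40) ⇒ √(1−ρ_J²) = sin(π/40) = 0.0784591.
ω* = 2/(1 + 0.0784591) = 2/1.0784591 = 1.8544978.
ρ_SOR = ω* − 1 ≈ 0.8544978.
For 10 digits: m = 10·ln10 / (−ln 0.8544978) = 23.0259/0.157241 = 146.437; round up → m = 147.

m = 147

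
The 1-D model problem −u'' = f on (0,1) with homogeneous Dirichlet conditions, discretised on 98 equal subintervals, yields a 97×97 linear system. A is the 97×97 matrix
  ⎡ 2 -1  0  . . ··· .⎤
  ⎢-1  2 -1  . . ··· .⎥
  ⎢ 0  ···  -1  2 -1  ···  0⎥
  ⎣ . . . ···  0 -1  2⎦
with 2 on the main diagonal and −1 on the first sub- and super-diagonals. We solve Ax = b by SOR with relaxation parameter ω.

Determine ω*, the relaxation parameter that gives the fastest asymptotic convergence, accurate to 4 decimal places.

ω* = 1.9379

n=97: λ(B_J) = 1 − λ(A)/2 = cos(kπ/98); k=1 gives ρ_J = 0.9995.
root = sin(π/98) = 0.03205  (since 1−cos² = sin²).
Then 2/(1+√(1−ρ_J²)) = 2/(1+0.03205); ω* = 2/1.03205 = 1.9379.
[ρ_SOR] ω* − 1 = 0.9379.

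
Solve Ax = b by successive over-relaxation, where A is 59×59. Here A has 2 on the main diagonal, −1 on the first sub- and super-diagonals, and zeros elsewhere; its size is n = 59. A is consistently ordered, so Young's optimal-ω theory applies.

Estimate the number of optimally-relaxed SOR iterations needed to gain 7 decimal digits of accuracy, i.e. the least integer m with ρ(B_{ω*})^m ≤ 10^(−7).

½·tridiag(1,0,1) at n=59: λ_k = cos(kπ/60); max |λ| at k=1 ⇒ ρ_J = cos(π/60) ≈ 0.9986295.
1 − cos²(π/60) = sin²(π/60) ⇒ √(1−ρ_J²) = sin(π/60) = 0.0523360.
Young: ω* = 2/(1+√(1−ρ_J²)) = 2/(1+0.0523360) = 2/1.0523360 = 1.9005337.
At ω = 1.9005337 every |λ(B_ω)| = ω−1, so ρ_SOR = 0.9005337.
ρ_SOR^m ≤ 10^(−7) ⇔ m ≥ 7·ln10/(−ln 0.9005337) = 16.1181/0.104768 = 153.846; m = ⌈153.846⌉ = 154.

m = 154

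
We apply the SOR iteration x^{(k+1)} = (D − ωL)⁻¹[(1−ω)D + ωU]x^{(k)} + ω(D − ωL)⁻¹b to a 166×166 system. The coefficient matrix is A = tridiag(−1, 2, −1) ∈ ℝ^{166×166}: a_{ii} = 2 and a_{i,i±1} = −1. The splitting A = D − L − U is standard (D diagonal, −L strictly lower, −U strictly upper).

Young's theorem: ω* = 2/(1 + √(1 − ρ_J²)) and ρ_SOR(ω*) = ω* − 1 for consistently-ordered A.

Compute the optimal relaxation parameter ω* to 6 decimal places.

ω* = 1.963073

½·tridiag(1,0,1) at n=166: λ_k = cos(kπ/167); max |λ| at k=1 ⇒ ρ_J = cos(π/167) ≈ 0.999823.
√(1−ρ_J²) = |sin(π/167)| = 0.0188108
Young: ω* = 2/(1+√(1−ρ_J²)) = 2/(1+0.0188108) = 2/1.0188108 = 1.963073.
ρ_SOR = ω* − 1 = 1.963073 − 1 = 0.963073.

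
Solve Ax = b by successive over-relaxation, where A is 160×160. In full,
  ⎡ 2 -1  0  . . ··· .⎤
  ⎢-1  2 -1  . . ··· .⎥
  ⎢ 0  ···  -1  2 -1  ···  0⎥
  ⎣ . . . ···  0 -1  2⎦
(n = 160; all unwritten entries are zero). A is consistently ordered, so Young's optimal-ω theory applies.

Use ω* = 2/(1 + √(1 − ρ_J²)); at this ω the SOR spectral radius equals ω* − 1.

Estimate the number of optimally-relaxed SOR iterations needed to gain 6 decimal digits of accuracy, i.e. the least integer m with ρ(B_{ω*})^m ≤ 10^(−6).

B_J for the 160×160 system has eigenvalues cos(kπ/161); ρ_J = cos(π/161) = 0.9998096.
root = sin(π/161) = 0.0195118  (since 1−cos² = sin²).
So ω* = 2/1.0195118 = 1.9617232 (Young).
ρ(B_{ω*}) = ω*−1 = 0.9617232
6·ln10 = 13.8155; −ln(0.9617232) = 0.0390286; m = ⌈13.8155/0.0390286⌉ = ⌈353.984⌉ = 354.

m = 354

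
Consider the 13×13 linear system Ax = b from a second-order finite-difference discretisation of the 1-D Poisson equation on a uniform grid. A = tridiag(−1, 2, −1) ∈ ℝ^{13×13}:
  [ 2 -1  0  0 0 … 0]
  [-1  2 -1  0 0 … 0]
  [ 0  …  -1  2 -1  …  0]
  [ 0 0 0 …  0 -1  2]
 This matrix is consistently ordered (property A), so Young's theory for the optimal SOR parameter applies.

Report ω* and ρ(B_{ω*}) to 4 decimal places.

ω* = 1.6360, ρ_SOR = 0.6360

spectrum of D⁻¹(L+U) = {cos(kπ/14) : 1≤k≤13}; ρ_J = cos(π/14) = 0.9749.
√(1−ρ_J²) = |sin(π/14)| = 0.22252
ω* = 2/(1+0.22252) = 1.6360
and ρ(B_{ω*}) = 1.6360 − 1 = 0.6360.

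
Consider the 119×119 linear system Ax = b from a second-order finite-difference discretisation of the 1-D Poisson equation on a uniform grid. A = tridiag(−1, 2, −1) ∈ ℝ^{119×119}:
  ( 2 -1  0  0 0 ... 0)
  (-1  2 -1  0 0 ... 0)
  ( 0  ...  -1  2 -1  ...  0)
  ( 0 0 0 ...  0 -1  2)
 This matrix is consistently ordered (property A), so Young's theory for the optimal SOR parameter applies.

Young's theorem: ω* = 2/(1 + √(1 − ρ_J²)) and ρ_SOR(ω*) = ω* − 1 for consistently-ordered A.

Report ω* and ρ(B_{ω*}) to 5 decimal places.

ω* = 1.94898, ρ_SOR = 0.94898

B_J for the 119×119 system has eigenvalues cos(kπ/120); ρ_J = cos(π/120) = 0.99966.
√(1−ρ_J²) = |sin(π/120)| = 0.026177
ω* = 2/(1+0.026177) = 1.94898
[ρ_SOR] ω* − 1 = 0.94898.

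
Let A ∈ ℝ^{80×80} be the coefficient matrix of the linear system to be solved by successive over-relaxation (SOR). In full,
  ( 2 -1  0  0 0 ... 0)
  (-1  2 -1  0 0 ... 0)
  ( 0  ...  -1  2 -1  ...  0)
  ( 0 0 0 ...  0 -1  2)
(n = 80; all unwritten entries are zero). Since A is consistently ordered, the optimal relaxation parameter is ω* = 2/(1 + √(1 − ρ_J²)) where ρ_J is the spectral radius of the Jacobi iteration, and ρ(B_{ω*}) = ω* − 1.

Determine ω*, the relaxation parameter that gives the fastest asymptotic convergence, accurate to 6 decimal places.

ω* = 1.925344

ρ_J = max_k |cos(kπ/81)| = cos(π/81) = 0.999248
√(1−ρ_J²) = |sin(π/81)| = 0.0387754
Then 2/(1+√(1−ρ_J²)) = 2/(1+0.0387754); ω* = 2/1.0387754 = 1.925344.
ρ_SOR = ω* − 1 ≈ 0.925344.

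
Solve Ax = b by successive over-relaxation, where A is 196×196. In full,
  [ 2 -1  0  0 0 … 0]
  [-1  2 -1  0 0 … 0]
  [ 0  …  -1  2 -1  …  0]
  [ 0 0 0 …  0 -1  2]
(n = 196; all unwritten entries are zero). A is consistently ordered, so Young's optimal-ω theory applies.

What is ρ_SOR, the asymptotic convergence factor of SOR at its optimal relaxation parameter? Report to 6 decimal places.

ρ_SOR = 0.968608

[ρ_J] n=196: ρ(B_J) = cos(π/(n+1)) = cos(π/197) = 0.999873.
√(1−ρ_J²) = |sin(π/197)| = 0.0159465
[ω*] 2 ÷ (1 + 0.0159465) = 2 ÷ 1.0159465 = 1.968608.
At ω = 1.968608 every |λ(B_ω)| = ω−1, so ρ_SOR = 0.968608.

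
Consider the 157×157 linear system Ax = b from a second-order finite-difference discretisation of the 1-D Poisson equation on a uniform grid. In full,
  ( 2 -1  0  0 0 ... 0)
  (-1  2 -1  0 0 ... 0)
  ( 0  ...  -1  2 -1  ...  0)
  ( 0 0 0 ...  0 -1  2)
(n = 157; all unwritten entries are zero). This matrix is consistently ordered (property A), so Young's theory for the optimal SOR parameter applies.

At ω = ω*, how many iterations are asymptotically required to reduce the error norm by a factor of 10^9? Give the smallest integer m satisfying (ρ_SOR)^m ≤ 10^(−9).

m = 522

½·tridiag(1,0,1) at n=157: λ_k = cos(kπ/158); max |λ| at k=1 ⇒ ρ_J = cos(π/158) ≈ 0.9998023.
root = sin(π/158) = 0.0198822  (since 1−cos² = sin²).
Young: ω* = 2/(1+√(1−ρ_J²)) = 2/(1+0.0198822) = 2/1.0198822 = 1.9610108.
Hence ρ(B_{ω*}) = 1.9610108 − 1 = 0.9610108.
m ≥ 9·ln10 / (−ln 0.9610108) = 521.084; smallest integer m = 522.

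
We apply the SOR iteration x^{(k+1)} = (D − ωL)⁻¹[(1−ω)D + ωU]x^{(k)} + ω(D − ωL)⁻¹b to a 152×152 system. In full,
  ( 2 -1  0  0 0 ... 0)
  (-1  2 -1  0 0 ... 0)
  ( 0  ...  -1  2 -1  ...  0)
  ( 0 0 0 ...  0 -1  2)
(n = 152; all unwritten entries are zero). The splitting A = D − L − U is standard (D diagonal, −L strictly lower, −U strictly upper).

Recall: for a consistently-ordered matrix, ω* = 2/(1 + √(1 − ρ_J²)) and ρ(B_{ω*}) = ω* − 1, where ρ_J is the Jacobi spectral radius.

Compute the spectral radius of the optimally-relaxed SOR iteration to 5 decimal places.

[ρ_J] n=152: ρ(B_J) = cos(π/(n+1)) = cos(π/153) = 0.99979.
√(1−ρ_J²) = |sin(π/153)| = 0.020532
[ω*] 2 ÷ (1 + 0.020532) = 2 ÷ 1.020532 = 1.95976.
and ρ(B_{ω*}) = 1.95976 − 1 = 0.95976.

ρ_SOR = 0.95976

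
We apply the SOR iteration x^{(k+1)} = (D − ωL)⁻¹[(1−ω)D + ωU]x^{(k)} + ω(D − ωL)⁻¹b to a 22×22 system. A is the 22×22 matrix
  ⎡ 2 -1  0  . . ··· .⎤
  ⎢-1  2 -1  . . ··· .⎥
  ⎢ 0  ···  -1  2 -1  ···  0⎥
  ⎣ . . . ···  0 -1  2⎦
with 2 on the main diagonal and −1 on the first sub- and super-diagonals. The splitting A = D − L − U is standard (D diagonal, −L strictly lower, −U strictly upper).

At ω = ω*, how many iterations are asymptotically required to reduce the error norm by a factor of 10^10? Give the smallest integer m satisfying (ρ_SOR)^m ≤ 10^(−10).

m = 85

B_J for the 22×22 system has eigenvalues cos(kπ/23); ρ_J = cos(π/23) = 0.9906859.
√(1 − cos²(π/23)) = sin(π/23) ≈ 0.1361666.
ω* = 2 / (1 + 0.1361666) = 2 / 1.1361666 ≈ 1.7603052.
[ρ_SOR] ω* − 1 = 0.7603052.
10·ln10 = 23.0259; −ln(0.7603052) = 0.274035; m = ⌈23.0259/0.274035⌉ = ⌈84.025⌉ = 85.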